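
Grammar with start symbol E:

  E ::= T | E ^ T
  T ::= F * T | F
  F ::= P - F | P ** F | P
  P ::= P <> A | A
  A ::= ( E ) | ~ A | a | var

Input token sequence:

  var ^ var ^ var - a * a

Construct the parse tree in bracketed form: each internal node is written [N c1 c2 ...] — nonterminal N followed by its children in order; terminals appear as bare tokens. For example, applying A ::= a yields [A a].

E
E ^ T
E ^ T ^ T
T ^ T ^ T
F ^ T ^ T
P ^ T ^ T
A ^ T ^ T
var ^ T ^ T
var ^ F ^ T
var ^ P ^ T
var ^ A ^ T
var ^ var ^ T
var ^ var ^ F * T
var ^ var ^ P - F * T
var ^ var ^ A - F * T
var ^ var ^ var - F * T
var ^ var ^ var - P * T
var ^ var ^ var - A * T
var ^ var ^ var - a * T
var ^ var ^ var - a * F
var ^ var ^ var - a * P
var ^ var ^ var - a * A
var ^ var ^ var - a * a

[E [E [E [T [F [P [A var]]]]] ^ [T [F [P [A var]]]]] ^ [T [F [P [A var]] - [F [P [A a]]]] * [T [F [P [A a]]]]]]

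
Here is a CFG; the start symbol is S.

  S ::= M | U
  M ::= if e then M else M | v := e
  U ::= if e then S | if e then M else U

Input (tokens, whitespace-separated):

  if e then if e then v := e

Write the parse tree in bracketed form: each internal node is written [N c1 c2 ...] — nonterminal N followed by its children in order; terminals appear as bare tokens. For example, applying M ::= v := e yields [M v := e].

S
U
if e then S
if e then U
if e then if e then S
if e then if e then M
if e then if e then v := e

[S [U if e then [S [U if e then [S [M v := e]]]]]]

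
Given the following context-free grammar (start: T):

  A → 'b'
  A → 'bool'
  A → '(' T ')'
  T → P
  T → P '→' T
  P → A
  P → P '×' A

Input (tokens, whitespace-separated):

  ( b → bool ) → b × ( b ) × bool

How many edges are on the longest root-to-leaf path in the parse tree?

8

[T [P [A ( [T [P [A b]] → [T [P [A bool]]]] )]] → [T [P [P [P [A b]] × [A ( [T [P [A b]]] )]] × [A bool]]]]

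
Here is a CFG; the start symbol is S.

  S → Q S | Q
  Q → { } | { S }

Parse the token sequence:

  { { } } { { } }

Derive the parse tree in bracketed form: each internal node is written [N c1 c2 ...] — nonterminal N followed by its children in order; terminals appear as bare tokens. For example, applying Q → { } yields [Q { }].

[S [Q { [S [Q { }]] }] [S [Q { [S [Q { }]] }]]]

S
Q S
{ S } S
{ Q } S
{ { } } S
{ { } } Q
{ { } } { S }
{ { } } { Q }
{ { } } { { } }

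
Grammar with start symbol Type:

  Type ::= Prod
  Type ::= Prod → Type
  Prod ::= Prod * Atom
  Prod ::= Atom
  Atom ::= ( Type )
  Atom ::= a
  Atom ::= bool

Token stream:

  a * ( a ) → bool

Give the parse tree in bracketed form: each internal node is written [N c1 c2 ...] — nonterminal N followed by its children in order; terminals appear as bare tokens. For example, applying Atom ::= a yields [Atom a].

[Type [Prod [Prod [Atom a]] * [Atom ( [Type [Prod [Atom a]]] )]] → [Type [Prod [Atom bool]]]]

Type
Prod → Type
Prod * Atom → Type
Atom * Atom → Type
a * Atom → Type
a * ( Type ) → Type
a * ( Prod ) → Type
a * ( Atom ) → Type
a * ( a ) → Type
a * ( a ) → Prod
a * ( a ) → Atom
a * ( a ) → bool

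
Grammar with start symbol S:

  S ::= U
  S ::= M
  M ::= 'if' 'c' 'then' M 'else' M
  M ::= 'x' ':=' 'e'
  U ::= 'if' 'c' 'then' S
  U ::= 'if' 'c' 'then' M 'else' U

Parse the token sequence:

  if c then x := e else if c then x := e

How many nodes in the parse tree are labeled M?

[S [U if c then [M x := e] else [U if c then [S [M x := e]]]]]

2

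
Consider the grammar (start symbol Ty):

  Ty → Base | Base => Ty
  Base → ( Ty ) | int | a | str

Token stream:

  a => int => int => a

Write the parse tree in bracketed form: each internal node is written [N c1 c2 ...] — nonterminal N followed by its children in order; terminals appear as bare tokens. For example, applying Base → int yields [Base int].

[Ty [Base a] => [Ty [Base int] => [Ty [Base int] => [Ty [Base a]]]]]

Ty
Base => Ty
a => Ty
a => Base => Ty
a => int => Ty
a => int => Base => Ty
a => int => int => Ty
a => int => int => Base
a => int => int => a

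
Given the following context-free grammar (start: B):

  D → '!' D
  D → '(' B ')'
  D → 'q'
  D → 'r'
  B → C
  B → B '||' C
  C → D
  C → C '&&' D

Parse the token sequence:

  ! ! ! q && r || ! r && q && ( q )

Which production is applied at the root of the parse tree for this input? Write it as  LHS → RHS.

[B [B [C [C [D ! [D ! [D ! [D q]]]]] && [D r]]] || [C [C [C [D ! [D r]]] && [D q]] && [D ( [B [C [D q]]] )]]]

B → B '||' C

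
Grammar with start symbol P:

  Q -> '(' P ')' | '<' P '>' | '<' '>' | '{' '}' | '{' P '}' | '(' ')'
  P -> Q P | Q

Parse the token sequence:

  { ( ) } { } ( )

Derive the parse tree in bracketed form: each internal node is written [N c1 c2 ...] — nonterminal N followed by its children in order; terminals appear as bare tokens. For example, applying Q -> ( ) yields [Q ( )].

P
Q P
{ P } P
{ Q } P
{ ( ) } P
{ ( ) } Q P
{ ( ) } { } P
{ ( ) } { } Q
{ ( ) } { } ( )

[P [Q { [P [Q ( )]] }] [P [Q { }] [P [Q ( )]]]]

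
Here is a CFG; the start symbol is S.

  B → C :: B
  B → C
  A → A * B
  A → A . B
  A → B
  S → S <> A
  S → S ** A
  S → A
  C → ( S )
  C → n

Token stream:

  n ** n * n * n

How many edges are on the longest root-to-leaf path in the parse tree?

6

[S [S [A [B [C n]]]] ** [A [A [A [B [C n]]] * [B [C n]]] * [B [C n]]]]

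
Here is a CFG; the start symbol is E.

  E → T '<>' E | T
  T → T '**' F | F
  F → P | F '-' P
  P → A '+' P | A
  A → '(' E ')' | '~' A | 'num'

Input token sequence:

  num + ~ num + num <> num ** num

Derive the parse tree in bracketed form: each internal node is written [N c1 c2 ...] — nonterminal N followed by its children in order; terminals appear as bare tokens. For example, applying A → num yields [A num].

E
T <> E
F <> E
P <> E
A + P <> E
num + P <> E
num + A + P <> E
num + ~ A + P <> E
num + ~ num + P <> E
num + ~ num + A <> E
num + ~ num + num <> E
num + ~ num + num <> T
num + ~ num + num <> T ** F
num + ~ num + num <> F ** F
num + ~ num + num <> P ** F
num + ~ num + num <> A ** F
num + ~ num + num <> num ** F
num + ~ num + num <> num ** P
num + ~ num + num <> num ** A
num + ~ num + num <> num ** num

[E [T [F [P [A num] + [P [A ~ [A num]] + [P [A num]]]]]] <> [E [T [T [F [P [A num]]]] ** [F [P [A num]]]]]]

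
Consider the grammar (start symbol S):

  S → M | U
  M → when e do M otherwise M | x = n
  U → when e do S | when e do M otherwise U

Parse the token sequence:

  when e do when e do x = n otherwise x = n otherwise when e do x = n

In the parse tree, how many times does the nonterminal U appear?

[S [U when e do [M when e do [M x = n] otherwise [M x = n]] otherwise [U when e do [S [M x = n]]]]]

2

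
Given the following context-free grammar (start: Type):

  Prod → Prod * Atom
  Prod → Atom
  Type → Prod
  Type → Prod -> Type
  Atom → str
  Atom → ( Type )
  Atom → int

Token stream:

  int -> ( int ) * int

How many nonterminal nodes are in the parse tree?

[Type [Prod [Atom int]] -> [Type [Prod [Prod [Atom ( [Type [Prod [Atom int]]] )]] * [Atom int]]]]

11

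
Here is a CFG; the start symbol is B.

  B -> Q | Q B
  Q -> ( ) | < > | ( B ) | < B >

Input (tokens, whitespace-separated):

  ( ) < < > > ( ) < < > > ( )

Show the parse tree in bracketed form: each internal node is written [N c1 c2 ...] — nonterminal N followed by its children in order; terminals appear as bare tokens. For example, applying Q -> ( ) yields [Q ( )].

[B [Q ( )] [B [Q < [B [Q < >]] >] [B [Q ( )] [B [Q < [B [Q < >]] >] [B [Q ( )]]]]]]

B
Q B
( ) B
( ) Q B
( ) < B > B
( ) < Q > B
( ) < < > > B
( ) < < > > Q B
( ) < < > > ( ) B
( ) < < > > ( ) Q B
( ) < < > > ( ) < B > B
( ) < < > > ( ) < Q > B
( ) < < > > ( ) < < > > B
( ) < < > > ( ) < < > > Q
( ) < < > > ( ) < < > > ( )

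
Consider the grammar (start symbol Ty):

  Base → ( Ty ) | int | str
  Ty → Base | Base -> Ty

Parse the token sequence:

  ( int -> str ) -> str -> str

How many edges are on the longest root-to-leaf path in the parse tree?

5

[Ty [Base ( [Ty [Base int] -> [Ty [Base str]]] )] -> [Ty [Base str] -> [Ty [Base str]]]]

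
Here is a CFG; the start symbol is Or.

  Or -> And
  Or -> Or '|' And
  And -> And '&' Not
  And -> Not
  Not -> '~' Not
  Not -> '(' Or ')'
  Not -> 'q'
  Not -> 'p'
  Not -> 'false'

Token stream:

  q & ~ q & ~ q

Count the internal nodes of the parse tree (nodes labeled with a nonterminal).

9

[Or [And [And [And [Not q]] & [Not ~ [Not q]]] & [Not ~ [Not q]]]]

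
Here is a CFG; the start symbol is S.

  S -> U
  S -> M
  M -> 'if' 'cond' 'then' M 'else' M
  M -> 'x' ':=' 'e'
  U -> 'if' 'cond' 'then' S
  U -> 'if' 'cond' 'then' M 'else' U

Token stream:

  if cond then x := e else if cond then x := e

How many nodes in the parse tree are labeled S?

2

[S [U if cond then [M x := e] else [U if cond then [S [M x := e]]]]]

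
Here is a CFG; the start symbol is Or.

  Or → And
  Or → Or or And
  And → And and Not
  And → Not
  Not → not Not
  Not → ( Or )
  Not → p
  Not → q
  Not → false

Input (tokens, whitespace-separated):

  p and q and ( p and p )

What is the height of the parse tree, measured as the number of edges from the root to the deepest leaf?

[Or [And [And [And [Not p]] and [Not q]] and [Not ( [Or [And [And [Not p]] and [Not p]]] )]]]

7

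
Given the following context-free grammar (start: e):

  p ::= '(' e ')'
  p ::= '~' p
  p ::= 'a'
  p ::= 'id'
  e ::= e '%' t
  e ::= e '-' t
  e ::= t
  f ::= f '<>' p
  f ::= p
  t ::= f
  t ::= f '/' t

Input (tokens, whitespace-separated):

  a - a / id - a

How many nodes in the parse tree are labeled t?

4

[e [e [e [t [f [p a]]]] - [t [f [p a]] / [t [f [p id]]]]] - [t [f [p a]]]]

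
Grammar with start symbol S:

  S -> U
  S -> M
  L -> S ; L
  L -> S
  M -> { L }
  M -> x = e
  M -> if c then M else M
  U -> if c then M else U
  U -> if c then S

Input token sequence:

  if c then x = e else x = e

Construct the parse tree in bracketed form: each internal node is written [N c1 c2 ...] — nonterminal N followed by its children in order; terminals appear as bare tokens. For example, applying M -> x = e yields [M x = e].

[S [M if c then [M x = e] else [M x = e]]]

S
M
if c then M else M
if c then x = e else M
if c then x = e else x = e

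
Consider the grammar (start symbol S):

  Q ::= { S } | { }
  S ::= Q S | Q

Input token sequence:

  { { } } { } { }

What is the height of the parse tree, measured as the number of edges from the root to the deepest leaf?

[S [Q { [S [Q { }]] }] [S [Q { }] [S [Q { }]]]]

4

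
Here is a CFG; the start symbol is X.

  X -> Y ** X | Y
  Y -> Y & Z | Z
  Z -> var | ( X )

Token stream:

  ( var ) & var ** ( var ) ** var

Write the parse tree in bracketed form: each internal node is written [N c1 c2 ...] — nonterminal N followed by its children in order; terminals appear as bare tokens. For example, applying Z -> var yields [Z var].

X
Y ** X
Y & Z ** X
Z & Z ** X
( X ) & Z ** X
( Y ) & Z ** X
( Z ) & Z ** X
( var ) & Z ** X
( var ) & var ** X
( var ) & var ** Y ** X
( var ) & var ** Z ** X
( var ) & var ** ( X ) ** X
( var ) & var ** ( Y ) ** X
( var ) & var ** ( Z ) ** X
( var ) & var ** ( var ) ** X
( var ) & var ** ( var ) ** Y
( var ) & var ** ( var ) ** Z
( var ) & var ** ( var ) ** var

[X [Y [Y [Z ( [X [Y [Z var]]] )]] & [Z var]] ** [X [Y [Z ( [X [Y [Z var]]] )]] ** [X [Y [Z var]]]]]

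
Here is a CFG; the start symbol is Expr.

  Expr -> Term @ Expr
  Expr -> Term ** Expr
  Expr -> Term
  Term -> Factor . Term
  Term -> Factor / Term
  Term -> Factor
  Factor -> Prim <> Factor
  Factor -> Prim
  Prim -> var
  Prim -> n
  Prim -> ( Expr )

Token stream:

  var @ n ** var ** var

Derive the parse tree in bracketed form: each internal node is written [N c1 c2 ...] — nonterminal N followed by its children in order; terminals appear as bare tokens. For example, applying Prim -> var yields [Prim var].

[Expr [Term [Factor [Prim var]]] @ [Expr [Term [Factor [Prim n]]] ** [Expr [Term [Factor [Prim var]]] ** [Expr [Term [Factor [Prim var]]]]]]]

Expr
Term @ Expr
Factor @ Expr
Prim @ Expr
var @ Expr
var @ Term ** Expr
var @ Factor ** Expr
var @ Prim ** Expr
var @ n ** Expr
var @ n ** Term ** Expr
var @ n ** Factor ** Expr
var @ n ** Prim ** Expr
var @ n ** var ** Expr
var @ n ** var ** Term
var @ n ** var ** Factor
var @ n ** var ** Prim
var @ n ** var ** var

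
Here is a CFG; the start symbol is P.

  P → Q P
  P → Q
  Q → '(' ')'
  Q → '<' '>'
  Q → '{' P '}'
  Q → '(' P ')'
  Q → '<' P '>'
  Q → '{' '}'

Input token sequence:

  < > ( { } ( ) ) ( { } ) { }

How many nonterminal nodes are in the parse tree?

14

[P [Q < >] [P [Q ( [P [Q { }] [P [Q ( )]]] )] [P [Q ( [P [Q { }]] )] [P [Q { }]]]]]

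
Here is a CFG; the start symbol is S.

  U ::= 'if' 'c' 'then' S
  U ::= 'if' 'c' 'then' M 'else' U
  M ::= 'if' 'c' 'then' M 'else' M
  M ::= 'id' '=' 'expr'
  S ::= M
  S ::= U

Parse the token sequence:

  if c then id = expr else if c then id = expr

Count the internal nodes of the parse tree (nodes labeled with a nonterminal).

6

[S [U if c then [M id = expr] else [U if c then [S [M id = expr]]]]]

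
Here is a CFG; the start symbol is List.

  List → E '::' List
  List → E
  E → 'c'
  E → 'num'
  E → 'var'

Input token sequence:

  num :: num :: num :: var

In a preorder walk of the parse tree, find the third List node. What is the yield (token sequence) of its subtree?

[List [E num] :: [List [E num] :: [List [E num] :: [List [E var]]]]]

num :: var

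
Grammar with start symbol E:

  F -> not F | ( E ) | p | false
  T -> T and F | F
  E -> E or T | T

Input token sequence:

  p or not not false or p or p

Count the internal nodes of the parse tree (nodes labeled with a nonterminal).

[E [E [E [E [T [F p]]] or [T [F not [F not [F false]]]]] or [T [F p]]] or [T [F p]]]

14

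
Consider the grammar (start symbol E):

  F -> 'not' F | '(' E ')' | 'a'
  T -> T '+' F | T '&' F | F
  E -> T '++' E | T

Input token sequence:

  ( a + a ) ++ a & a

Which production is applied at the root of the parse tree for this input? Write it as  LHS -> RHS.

[E [T [F ( [E [T [T [F a]] + [F a]]] )]] ++ [E [T [T [F a]] & [F a]]]]

E -> T '++' E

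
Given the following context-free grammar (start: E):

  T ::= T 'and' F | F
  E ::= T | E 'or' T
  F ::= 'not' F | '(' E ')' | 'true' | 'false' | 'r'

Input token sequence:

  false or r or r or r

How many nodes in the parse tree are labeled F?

4

[E [E [E [E [T [F false]]] or [T [F r]]] or [T [F r]]] or [T [F r]]]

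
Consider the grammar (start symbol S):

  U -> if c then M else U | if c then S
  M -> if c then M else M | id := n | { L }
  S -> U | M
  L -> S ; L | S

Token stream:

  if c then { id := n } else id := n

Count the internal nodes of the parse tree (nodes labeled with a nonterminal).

7

[S [M if c then [M { [L [S [M id := n]]] }] else [M id := n]]]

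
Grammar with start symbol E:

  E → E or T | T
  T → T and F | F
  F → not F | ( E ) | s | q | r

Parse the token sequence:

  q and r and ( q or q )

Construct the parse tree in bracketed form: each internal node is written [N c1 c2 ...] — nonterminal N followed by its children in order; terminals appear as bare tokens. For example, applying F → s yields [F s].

E
T
T and F
T and F and F
F and F and F
q and F and F
q and r and F
q and r and ( E )
q and r and ( E or T )
q and r and ( T or T )
q and r and ( F or T )
q and r and ( q or T )
q and r and ( q or F )
q and r and ( q or q )

[E [T [T [T [F q]] and [F r]] and [F ( [E [E [T [F q]]] or [T [F q]]] )]]]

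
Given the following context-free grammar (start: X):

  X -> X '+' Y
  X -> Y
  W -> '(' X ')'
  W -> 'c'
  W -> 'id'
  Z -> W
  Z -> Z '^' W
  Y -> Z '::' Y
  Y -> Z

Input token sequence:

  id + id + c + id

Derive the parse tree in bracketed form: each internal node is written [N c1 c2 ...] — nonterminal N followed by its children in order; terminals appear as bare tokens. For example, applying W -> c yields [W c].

X
X + Y
X + Y + Y
X + Y + Y + Y
Y + Y + Y + Y
Z + Y + Y + Y
W + Y + Y + Y
id + Y + Y + Y
id + Z + Y + Y
id + W + Y + Y
id + id + Y + Y
id + id + Z + Y
id + id + W + Y
id + id + c + Y
id + id + c + Z
id + id + c + W
id + id + c + id

[X [X [X [X [Y [Z [W id]]]] + [Y [Z [W id]]]] + [Y [Z [W c]]]] + [Y [Z [W id]]]]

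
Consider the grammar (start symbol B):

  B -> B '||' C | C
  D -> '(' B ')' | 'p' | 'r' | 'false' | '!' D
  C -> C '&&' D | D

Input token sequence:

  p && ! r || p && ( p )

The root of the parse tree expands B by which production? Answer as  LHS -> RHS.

B -> B '||' C

[B [B [C [C [D p]] && [D ! [D r]]]] || [C [C [D p]] && [D ( [B [C [D p]]] )]]]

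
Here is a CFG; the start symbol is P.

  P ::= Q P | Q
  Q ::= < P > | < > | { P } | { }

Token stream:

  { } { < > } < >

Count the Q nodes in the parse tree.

[P [Q { }] [P [Q { [P [Q < >]] }] [P [Q < >]]]]

4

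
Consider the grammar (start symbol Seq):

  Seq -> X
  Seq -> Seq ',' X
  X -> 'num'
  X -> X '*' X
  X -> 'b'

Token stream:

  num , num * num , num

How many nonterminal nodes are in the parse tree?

8

[Seq [Seq [Seq [X num]] , [X [X num] * [X num]]] , [X num]]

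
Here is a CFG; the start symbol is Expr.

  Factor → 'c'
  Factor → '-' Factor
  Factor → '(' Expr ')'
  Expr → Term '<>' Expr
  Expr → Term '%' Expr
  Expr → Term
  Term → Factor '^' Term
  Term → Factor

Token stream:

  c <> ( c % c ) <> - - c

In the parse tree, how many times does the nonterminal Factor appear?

[Expr [Term [Factor c]] <> [Expr [Term [Factor ( [Expr [Term [Factor c]] % [Expr [Term [Factor c]]]] )]] <> [Expr [Term [Factor - [Factor - [Factor c]]]]]]]

7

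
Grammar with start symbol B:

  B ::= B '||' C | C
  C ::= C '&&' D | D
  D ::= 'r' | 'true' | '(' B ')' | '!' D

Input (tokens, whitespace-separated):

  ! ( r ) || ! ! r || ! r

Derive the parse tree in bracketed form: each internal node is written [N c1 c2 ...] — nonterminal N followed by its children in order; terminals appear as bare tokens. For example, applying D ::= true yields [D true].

B
B || C
B || C || C
C || C || C
D || C || C
! D || C || C
! ( B ) || C || C
! ( C ) || C || C
! ( D ) || C || C
! ( r ) || C || C
! ( r ) || D || C
! ( r ) || ! D || C
! ( r ) || ! ! D || C
! ( r ) || ! ! r || C
! ( r ) || ! ! r || D
! ( r ) || ! ! r || ! D
! ( r ) || ! ! r || ! r

[B [B [B [C [D ! [D ( [B [C [D r]]] )]]]] || [C [D ! [D ! [D r]]]]] || [C [D ! [D r]]]]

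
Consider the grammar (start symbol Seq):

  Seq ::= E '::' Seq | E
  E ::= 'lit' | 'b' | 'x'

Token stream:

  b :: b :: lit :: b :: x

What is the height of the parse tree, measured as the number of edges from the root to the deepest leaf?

6

[Seq [E b] :: [Seq [E b] :: [Seq [E lit] :: [Seq [E b] :: [Seq [E x]]]]]]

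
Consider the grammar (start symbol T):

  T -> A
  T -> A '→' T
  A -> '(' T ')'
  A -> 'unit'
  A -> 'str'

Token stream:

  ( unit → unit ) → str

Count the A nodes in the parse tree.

4

[T [A ( [T [A unit] → [T [A unit]]] )] → [T [A str]]]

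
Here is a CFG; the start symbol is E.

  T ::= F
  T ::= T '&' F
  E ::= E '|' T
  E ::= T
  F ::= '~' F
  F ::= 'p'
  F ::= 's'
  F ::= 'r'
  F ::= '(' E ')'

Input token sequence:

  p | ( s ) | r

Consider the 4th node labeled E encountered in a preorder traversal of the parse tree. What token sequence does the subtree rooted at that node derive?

s

[E [E [E [T [F p]]] | [T [F ( [E [T [F s]]] )]]] | [T [F r]]]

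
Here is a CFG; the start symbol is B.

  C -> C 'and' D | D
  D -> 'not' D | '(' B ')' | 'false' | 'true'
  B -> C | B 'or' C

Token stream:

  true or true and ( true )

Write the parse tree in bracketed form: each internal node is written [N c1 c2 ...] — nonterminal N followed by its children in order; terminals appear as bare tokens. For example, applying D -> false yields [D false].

[B [B [C [D true]]] or [C [C [D true]] and [D ( [B [C [D true]]] )]]]

B
B or C
C or C
D or C
true or C
true or C and D
true or D and D
true or true and D
true or true and ( B )
true or true and ( C )
true or true and ( D )
true or true and ( true )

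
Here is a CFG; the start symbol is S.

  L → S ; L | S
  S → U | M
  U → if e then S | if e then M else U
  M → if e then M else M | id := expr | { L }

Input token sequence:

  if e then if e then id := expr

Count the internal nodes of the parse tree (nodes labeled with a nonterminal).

6

[S [U if e then [S [U if e then [S [M id := expr]]]]]]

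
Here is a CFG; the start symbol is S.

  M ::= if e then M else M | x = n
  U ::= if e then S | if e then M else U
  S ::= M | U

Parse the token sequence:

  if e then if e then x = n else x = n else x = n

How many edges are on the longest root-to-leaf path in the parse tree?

[S [M if e then [M if e then [M x = n] else [M x = n]] else [M x = n]]]

4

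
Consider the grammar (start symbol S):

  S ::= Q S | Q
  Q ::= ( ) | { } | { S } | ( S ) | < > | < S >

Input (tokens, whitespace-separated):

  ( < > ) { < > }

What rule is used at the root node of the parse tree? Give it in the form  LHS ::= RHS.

[S [Q ( [S [Q < >]] )] [S [Q { [S [Q < >]] }]]]

S ::= Q S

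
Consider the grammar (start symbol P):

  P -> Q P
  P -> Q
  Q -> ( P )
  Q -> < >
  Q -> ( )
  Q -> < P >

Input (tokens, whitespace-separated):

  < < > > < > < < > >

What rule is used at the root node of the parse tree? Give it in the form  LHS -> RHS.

[P [Q < [P [Q < >]] >] [P [Q < >] [P [Q < [P [Q < >]] >]]]]

P -> Q P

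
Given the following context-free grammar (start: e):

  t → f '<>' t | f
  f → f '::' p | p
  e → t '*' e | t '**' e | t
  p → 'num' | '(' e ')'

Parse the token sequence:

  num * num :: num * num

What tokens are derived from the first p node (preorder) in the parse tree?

[e [t [f [p num]]] * [e [t [f [f [p num]] :: [p num]]] * [e [t [f [p num]]]]]]

num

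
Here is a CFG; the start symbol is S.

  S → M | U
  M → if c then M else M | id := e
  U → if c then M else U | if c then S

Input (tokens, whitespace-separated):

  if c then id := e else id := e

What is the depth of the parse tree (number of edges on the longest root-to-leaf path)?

[S [M if c then [M id := e] else [M id := e]]]

3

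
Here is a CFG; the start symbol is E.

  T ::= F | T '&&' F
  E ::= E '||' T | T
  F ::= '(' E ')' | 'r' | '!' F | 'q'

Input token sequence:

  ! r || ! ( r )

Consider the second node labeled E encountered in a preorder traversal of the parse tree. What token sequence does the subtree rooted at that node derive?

! r

[E [E [T [F ! [F r]]]] || [T [F ! [F ( [E [T [F r]]] )]]]]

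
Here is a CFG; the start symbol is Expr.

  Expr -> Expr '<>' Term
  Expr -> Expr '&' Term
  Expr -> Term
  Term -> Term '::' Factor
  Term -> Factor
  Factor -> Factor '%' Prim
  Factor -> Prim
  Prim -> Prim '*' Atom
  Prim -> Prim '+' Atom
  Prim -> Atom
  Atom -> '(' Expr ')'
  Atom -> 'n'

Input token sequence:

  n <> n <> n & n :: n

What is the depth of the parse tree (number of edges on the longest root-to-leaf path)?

8

[Expr [Expr [Expr [Expr [Term [Factor [Prim [Atom n]]]]] <> [Term [Factor [Prim [Atom n]]]]] <> [Term [Factor [Prim [Atom n]]]]] & [Term [Term [Factor [Prim [Atom n]]]] :: [Factor [Prim [Atom n]]]]]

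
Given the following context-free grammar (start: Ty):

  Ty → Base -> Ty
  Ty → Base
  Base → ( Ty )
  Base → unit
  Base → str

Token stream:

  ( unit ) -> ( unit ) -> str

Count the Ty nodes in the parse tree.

5

[Ty [Base ( [Ty [Base unit]] )] -> [Ty [Base ( [Ty [Base unit]] )] -> [Ty [Base str]]]]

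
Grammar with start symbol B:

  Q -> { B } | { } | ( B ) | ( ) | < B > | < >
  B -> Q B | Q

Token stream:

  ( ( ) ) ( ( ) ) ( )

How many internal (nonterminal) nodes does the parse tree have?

10

[B [Q ( [B [Q ( )]] )] [B [Q ( [B [Q ( )]] )] [B [Q ( )]]]]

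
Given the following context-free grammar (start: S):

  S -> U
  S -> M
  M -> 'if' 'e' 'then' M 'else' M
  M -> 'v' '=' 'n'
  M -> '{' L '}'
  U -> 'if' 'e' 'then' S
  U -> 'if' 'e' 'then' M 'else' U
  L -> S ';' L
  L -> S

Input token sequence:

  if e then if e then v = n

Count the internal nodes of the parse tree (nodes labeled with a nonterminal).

[S [U if e then [S [U if e then [S [M v = n]]]]]]

6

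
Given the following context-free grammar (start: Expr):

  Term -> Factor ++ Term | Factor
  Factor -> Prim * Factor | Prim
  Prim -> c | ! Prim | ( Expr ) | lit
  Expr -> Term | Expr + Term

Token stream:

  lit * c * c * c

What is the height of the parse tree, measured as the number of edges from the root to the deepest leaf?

[Expr [Term [Factor [Prim lit] * [Factor [Prim c] * [Factor [Prim c] * [Factor [Prim c]]]]]]]

7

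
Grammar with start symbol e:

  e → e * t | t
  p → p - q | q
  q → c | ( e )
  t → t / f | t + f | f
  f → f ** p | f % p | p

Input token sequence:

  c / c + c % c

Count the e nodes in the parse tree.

[e [t [t [t [f [p [q c]]]] / [f [p [q c]]]] + [f [f [p [q c]]] % [p [q c]]]]]

1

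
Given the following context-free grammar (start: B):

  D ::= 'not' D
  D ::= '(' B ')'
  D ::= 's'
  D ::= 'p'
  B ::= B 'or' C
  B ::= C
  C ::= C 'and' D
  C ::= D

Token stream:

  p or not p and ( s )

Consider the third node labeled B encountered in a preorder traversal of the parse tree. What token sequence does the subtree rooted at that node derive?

s

[B [B [C [D p]]] or [C [C [D not [D p]]] and [D ( [B [C [D s]]] )]]]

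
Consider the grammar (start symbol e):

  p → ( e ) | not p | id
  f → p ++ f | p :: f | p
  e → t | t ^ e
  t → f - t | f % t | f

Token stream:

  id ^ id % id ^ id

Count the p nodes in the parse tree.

[e [t [f [p id]]] ^ [e [t [f [p id]] % [t [f [p id]]]] ^ [e [t [f [p id]]]]]]

4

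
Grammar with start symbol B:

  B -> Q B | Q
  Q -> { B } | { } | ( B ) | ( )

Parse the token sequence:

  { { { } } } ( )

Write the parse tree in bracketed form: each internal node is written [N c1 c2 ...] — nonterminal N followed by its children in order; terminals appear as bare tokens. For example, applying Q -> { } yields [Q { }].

[B [Q { [B [Q { [B [Q { }]] }]] }] [B [Q ( )]]]

B
Q B
{ B } B
{ Q } B
{ { B } } B
{ { Q } } B
{ { { } } } B
{ { { } } } Q
{ { { } } } ( )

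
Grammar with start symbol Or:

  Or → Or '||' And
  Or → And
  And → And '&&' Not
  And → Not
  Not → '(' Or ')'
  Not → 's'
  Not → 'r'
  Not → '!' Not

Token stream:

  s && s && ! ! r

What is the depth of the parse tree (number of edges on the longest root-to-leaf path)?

5

[Or [And [And [And [Not s]] && [Not s]] && [Not ! [Not ! [Not r]]]]]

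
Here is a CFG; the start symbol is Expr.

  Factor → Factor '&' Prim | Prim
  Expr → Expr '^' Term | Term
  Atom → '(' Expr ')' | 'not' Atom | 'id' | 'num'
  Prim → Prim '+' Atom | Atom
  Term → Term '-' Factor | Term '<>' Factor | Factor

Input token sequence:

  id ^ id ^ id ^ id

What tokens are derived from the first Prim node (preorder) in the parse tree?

id

[Expr [Expr [Expr [Expr [Term [Factor [Prim [Atom id]]]]] ^ [Term [Factor [Prim [Atom id]]]]] ^ [Term [Factor [Prim [Atom id]]]]] ^ [Term [Factor [Prim [Atom id]]]]]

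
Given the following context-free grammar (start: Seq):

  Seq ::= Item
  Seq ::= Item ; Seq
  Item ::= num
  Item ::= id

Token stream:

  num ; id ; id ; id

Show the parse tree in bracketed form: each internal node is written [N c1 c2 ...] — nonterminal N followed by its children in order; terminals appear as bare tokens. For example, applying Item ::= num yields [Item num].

Seq
Item ; Seq
num ; Seq
num ; Item ; Seq
num ; id ; Seq
num ; id ; Item ; Seq
num ; id ; id ; Seq
num ; id ; id ; Item
num ; id ; id ; id

[Seq [Item num] ; [Seq [Item id] ; [Seq [Item id] ; [Seq [Item id]]]]]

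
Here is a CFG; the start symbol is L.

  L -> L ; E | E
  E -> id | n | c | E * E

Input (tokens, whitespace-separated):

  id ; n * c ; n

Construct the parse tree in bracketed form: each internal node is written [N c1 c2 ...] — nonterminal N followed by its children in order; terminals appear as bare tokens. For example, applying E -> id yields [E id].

L
L ; E
L ; E ; E
E ; E ; E
id ; E ; E
id ; E * E ; E
id ; n * E ; E
id ; n * c ; E
id ; n * c ; n

[L [L [L [E id]] ; [E [E n] * [E c]]] ; [E n]]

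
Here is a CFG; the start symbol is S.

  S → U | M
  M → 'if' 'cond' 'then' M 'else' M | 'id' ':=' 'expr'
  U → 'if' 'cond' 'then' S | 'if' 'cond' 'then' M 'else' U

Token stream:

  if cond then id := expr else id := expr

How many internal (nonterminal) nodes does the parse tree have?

4

[S [M if cond then [M id := expr] else [M id := expr]]]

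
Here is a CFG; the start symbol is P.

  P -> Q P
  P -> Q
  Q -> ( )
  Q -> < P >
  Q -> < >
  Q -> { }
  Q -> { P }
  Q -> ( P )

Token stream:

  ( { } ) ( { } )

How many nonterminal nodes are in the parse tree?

8

[P [Q ( [P [Q { }]] )] [P [Q ( [P [Q { }]] )]]]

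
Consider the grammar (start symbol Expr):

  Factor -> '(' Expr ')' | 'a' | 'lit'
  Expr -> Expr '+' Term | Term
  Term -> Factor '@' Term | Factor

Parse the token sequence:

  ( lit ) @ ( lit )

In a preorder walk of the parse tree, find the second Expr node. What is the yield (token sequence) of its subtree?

lit

[Expr [Term [Factor ( [Expr [Term [Factor lit]]] )] @ [Term [Factor ( [Expr [Term [Factor lit]]] )]]]]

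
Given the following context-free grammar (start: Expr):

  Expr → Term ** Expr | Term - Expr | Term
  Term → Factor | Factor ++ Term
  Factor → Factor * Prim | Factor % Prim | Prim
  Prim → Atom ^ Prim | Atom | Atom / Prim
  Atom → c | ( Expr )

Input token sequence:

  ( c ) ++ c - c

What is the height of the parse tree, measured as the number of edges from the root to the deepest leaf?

10

[Expr [Term [Factor [Prim [Atom ( [Expr [Term [Factor [Prim [Atom c]]]]] )]]] ++ [Term [Factor [Prim [Atom c]]]]] - [Expr [Term [Factor [Prim [Atom c]]]]]]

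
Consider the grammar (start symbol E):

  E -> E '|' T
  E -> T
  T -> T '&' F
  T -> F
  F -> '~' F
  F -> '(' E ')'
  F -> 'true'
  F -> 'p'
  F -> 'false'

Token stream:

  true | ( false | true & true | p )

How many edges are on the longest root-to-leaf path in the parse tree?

8

[E [E [T [F true]]] | [T [F ( [E [E [E [T [F false]]] | [T [T [F true]] & [F true]]] | [T [F p]]] )]]]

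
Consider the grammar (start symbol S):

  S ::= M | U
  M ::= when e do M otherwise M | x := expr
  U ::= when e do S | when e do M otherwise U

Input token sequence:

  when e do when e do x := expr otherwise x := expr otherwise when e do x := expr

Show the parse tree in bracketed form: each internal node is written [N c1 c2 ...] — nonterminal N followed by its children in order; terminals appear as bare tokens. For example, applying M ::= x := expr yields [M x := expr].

[S [U when e do [M when e do [M x := expr] otherwise [M x := expr]] otherwise [U when e do [S [M x := expr]]]]]

S
U
when e do M otherwise U
when e do when e do M otherwise M otherwise U
when e do when e do x := expr otherwise M otherwise U
when e do when e do x := expr otherwise x := expr otherwise U
when e do when e do x := expr otherwise x := expr otherwise when e do S
when e do when e do x := expr otherwise x := expr otherwise when e do M
when e do when e do x := expr otherwise x := expr otherwise when e do x := expr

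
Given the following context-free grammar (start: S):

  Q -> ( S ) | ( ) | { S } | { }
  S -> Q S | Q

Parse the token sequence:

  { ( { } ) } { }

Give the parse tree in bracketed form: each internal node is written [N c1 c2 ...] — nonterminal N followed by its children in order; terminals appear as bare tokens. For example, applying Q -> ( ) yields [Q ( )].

[S [Q { [S [Q ( [S [Q { }]] )]] }] [S [Q { }]]]

S
Q S
{ S } S
{ Q } S
{ ( S ) } S
{ ( Q ) } S
{ ( { } ) } S
{ ( { } ) } Q
{ ( { } ) } { }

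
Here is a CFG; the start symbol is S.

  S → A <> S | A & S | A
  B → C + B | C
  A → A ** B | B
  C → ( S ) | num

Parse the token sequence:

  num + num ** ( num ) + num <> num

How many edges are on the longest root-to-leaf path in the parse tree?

8

[S [A [A [B [C num] + [B [C num]]]] ** [B [C ( [S [A [B [C num]]]] )] + [B [C num]]]] <> [S [A [B [C num]]]]]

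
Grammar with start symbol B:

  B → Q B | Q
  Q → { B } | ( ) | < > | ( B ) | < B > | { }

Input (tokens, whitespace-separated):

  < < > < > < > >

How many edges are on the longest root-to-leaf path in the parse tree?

6

[B [Q < [B [Q < >] [B [Q < >] [B [Q < >]]]] >]]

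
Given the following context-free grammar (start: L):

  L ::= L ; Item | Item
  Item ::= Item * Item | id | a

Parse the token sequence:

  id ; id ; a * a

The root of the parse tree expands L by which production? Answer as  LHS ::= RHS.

[L [L [L [Item id]] ; [Item id]] ; [Item [Item a] * [Item a]]]

L ::= L ; Item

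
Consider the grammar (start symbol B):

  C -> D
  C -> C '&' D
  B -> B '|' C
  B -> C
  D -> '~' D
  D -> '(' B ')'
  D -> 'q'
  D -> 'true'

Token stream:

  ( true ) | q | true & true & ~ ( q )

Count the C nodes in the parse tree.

7

[B [B [B [C [D ( [B [C [D true]]] )]]] | [C [D q]]] | [C [C [C [D true]] & [D true]] & [D ~ [D ( [B [C [D q]]] )]]]]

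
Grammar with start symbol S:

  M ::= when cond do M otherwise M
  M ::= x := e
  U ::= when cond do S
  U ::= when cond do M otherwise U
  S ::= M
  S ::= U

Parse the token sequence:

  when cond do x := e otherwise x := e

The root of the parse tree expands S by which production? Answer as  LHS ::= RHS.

S ::= M

[S [M when cond do [M x := e] otherwise [M x := e]]]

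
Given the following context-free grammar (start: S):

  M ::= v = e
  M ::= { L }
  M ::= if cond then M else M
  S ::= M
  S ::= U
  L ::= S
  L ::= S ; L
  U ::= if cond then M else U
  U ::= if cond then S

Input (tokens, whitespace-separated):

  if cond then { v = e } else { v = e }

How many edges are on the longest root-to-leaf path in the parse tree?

[S [M if cond then [M { [L [S [M v = e]]] }] else [M { [L [S [M v = e]]] }]]]

6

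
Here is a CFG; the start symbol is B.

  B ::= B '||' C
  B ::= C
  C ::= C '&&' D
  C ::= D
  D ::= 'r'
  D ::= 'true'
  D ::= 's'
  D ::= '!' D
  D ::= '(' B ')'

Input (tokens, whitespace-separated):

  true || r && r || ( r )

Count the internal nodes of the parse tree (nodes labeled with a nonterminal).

14

[B [B [B [C [D true]]] || [C [C [D r]] && [D r]]] || [C [D ( [B [C [D r]]] )]]]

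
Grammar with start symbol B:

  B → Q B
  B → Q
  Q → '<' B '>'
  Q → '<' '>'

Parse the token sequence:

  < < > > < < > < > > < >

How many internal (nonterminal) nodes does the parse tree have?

[B [Q < [B [Q < >]] >] [B [Q < [B [Q < >] [B [Q < >]]] >] [B [Q < >]]]]

12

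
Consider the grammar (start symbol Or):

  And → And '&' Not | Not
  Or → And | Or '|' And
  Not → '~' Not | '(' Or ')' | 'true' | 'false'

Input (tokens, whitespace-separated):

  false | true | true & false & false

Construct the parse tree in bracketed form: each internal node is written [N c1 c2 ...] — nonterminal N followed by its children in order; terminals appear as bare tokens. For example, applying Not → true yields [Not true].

Or
Or | And
Or | And | And
And | And | And
Not | And | And
false | And | And
false | Not | And
false | true | And
false | true | And & Not
false | true | And & Not & Not
false | true | Not & Not & Not
false | true | true & Not & Not
false | true | true & false & Not
false | true | true & false & false

[Or [Or [Or [And [Not false]]] | [And [Not true]]] | [And [And [And [Not true]] & [Not false]] & [Not false]]]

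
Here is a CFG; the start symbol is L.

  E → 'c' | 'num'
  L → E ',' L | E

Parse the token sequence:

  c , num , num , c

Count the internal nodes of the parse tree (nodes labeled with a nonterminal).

[L [E c] , [L [E num] , [L [E num] , [L [E c]]]]]

8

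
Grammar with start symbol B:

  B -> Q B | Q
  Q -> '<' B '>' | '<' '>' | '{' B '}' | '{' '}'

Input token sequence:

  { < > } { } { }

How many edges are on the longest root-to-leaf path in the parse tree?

[B [Q { [B [Q < >]] }] [B [Q { }] [B [Q { }]]]]

4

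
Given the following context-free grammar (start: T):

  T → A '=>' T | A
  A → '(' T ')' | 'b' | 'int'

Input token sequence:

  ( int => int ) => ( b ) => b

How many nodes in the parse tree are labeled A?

6

[T [A ( [T [A int] => [T [A int]]] )] => [T [A ( [T [A b]] )] => [T [A b]]]]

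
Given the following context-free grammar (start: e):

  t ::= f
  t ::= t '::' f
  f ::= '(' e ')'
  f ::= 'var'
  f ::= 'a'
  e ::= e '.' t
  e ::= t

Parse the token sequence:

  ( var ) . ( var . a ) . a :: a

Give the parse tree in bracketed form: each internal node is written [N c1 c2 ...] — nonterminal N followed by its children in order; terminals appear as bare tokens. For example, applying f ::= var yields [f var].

[e [e [e [t [f ( [e [t [f var]]] )]]] . [t [f ( [e [e [t [f var]]] . [t [f a]]] )]]] . [t [t [f a]] :: [f a]]]

e
e . t
e . t . t
t . t . t
f . t . t
( e ) . t . t
( t ) . t . t
( f ) . t . t
( var ) . t . t
( var ) . f . t
( var ) . ( e ) . t
( var ) . ( e . t ) . t
( var ) . ( t . t ) . t
( var ) . ( f . t ) . t
( var ) . ( var . t ) . t
( var ) . ( var . f ) . t
( var ) . ( var . a ) . t
( var ) . ( var . a ) . t :: f
( var ) . ( var . a ) . f :: f
( var ) . ( var . a ) . a :: f
( var ) . ( var . a ) . a :: a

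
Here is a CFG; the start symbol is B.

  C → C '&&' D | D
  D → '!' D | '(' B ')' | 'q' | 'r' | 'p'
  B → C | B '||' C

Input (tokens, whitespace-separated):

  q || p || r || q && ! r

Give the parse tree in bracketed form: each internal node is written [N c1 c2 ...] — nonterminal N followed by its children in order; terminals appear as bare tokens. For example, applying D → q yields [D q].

[B [B [B [B [C [D q]]] || [C [D p]]] || [C [D r]]] || [C [C [D q]] && [D ! [D r]]]]

B
B || C
B || C || C
B || C || C || C
C || C || C || C
D || C || C || C
q || C || C || C
q || D || C || C
q || p || C || C
q || p || D || C
q || p || r || C
q || p || r || C && D
q || p || r || D && D
q || p || r || q && D
q || p || r || q && ! D
q || p || r || q && ! r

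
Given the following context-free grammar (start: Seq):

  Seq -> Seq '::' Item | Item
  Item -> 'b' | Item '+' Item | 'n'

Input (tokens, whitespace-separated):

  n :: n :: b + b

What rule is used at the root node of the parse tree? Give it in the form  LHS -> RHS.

Seq -> Seq '::' Item

[Seq [Seq [Seq [Item n]] :: [Item n]] :: [Item [Item b] + [Item b]]]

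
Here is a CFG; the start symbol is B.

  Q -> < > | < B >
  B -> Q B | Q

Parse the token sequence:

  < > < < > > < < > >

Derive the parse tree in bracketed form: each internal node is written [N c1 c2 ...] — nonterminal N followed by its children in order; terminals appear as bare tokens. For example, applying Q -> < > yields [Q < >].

[B [Q < >] [B [Q < [B [Q < >]] >] [B [Q < [B [Q < >]] >]]]]

B
Q B
< > B
< > Q B
< > < B > B
< > < Q > B
< > < < > > B
< > < < > > Q
< > < < > > < B >
< > < < > > < Q >
< > < < > > < < > >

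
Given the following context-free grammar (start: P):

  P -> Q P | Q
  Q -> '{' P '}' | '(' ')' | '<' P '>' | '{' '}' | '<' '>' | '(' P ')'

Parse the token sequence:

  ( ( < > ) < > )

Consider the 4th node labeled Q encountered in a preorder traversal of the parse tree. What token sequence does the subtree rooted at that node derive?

[P [Q ( [P [Q ( [P [Q < >]] )] [P [Q < >]]] )]]

< >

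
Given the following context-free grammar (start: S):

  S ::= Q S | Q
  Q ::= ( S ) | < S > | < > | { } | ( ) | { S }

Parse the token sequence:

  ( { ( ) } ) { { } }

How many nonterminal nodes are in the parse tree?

10

[S [Q ( [S [Q { [S [Q ( )]] }]] )] [S [Q { [S [Q { }]] }]]]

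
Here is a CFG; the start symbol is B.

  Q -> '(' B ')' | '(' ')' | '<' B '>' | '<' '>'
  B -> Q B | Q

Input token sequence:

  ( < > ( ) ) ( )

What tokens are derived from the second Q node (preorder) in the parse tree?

[B [Q ( [B [Q < >] [B [Q ( )]]] )] [B [Q ( )]]]

< >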